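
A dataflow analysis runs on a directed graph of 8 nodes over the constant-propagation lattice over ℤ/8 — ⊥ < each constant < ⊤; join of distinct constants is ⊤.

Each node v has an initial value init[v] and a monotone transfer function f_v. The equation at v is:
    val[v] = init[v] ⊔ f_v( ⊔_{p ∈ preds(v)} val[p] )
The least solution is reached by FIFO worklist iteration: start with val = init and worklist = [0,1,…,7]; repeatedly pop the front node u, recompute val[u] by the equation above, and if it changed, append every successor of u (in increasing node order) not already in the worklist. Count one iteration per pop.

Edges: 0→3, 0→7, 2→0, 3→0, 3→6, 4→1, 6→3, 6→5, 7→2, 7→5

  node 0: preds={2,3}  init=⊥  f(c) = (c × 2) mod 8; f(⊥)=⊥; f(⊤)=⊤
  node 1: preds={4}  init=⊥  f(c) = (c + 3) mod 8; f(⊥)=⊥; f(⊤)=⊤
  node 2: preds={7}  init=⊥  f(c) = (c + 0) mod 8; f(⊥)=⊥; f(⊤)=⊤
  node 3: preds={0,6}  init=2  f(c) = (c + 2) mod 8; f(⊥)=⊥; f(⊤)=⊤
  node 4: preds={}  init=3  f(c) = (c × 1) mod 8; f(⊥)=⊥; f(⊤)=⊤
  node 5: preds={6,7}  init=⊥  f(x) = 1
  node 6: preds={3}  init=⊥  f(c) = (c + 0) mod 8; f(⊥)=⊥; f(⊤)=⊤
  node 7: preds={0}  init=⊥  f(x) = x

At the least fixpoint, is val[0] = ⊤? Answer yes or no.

Trace (17 dequeues):
  [1] u=0 | in 2 | out 4 | prev ⊥ | push {}
  [2] u=1 | in 3 | out 6 | prev ⊥ | push {}
  [3] u=2 | in ⊥ | out ⊥ | ==
  [4] u=3 | in 4 | out ⊤ | prev 2 | push {0}
  [5] u=4 | in ⊥ | out 3 | ==
  [6] u=5 | in ⊥ | out 1 | prev ⊥ | push {}
  [7] u=6 | in ⊤ | out ⊤ | prev ⊥ | push {3,5}
  [8] u=7 | in 4 | out 4 | prev ⊥ | push {2}
  [9] u=0 | in ⊤ | out ⊤ | prev 4 | push {7}
  [10] u=3 | in ⊤ | out ⊤ | ==
  [11] u=5 | in ⊤ | out 1 | ==
  [12] u=2 | in 4 | out 4 | prev ⊥ | push {0}
  [13] u=7 | in ⊤ | out ⊤ | prev 4 | push {2,5}
  [14] u=0 | in ⊤ | out ⊤ | ==
  [15] u=2 | in ⊤ | out ⊤ | prev 4 | push {0}
  [16] u=5 | in ⊤ | out 1 | ==
  [17] u=0 | in ⊤ | out ⊤ | ==

Converged values:
  [0] ⊤
  [1] 6
  [2] ⊤
  [3] ⊤
  [4] 3
  [5] 1
  [6] ⊤
  [7] ⊤

yes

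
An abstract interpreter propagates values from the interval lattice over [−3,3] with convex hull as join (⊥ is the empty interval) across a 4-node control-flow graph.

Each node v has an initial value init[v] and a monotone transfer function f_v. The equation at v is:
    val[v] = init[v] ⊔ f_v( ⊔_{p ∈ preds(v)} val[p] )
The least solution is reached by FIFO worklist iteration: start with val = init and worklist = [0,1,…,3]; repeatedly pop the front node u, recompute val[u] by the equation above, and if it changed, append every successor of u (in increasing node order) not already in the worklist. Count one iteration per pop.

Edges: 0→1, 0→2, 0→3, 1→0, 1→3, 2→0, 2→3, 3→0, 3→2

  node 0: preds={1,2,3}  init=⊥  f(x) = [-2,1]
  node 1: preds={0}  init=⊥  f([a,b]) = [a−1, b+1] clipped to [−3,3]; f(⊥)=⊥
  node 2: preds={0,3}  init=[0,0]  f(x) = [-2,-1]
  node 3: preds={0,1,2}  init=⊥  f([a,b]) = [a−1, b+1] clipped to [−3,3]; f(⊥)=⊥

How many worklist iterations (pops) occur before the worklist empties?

6

Iteration log — 6 steps:
  step 1. node 0  ⊔preds=[0,0]  new=[-2,1]  old=⊥  +wl: 
  step 2. node 1  ⊔preds=[-2,1]  new=[-3,2]  old=⊥  +wl: 0
  step 3. node 2  ⊔preds=[-2,1]  new=[-2,0]  old=[0,0]  +wl: 
  step 4. node 3  ⊔preds=[-3,2]  new=[-3,3]  old=⊥  +wl: 2
  step 5. node 0  ⊔preds=[-3,3]  new=[-2,1]  stable
  step 6. node 2  ⊔preds=[-3,3]  new=[-2,0]  stable

Least fixpoint reached:
  node 0: [-2,1]
  node 1: [-3,2]
  node 2: [-2,0]
  node 3: [-3,3]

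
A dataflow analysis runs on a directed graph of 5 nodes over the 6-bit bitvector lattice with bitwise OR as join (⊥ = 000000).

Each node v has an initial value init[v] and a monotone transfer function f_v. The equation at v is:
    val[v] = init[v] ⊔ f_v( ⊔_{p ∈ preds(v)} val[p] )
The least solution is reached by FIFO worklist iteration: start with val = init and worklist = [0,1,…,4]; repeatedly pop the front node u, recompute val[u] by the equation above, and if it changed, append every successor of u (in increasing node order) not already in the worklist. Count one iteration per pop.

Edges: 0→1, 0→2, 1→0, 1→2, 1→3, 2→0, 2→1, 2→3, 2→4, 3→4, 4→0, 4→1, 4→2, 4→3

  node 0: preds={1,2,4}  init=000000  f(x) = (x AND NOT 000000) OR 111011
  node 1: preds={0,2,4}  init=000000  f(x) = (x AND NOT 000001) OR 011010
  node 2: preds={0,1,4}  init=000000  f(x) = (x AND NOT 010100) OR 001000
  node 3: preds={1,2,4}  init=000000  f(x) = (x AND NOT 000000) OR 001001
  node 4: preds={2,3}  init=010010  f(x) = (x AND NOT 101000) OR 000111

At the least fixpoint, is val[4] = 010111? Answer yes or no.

Worklist (11 pops):
  #1 pop 0: in=010010 → 111011 (was 000000); enqueue []
  #2 pop 1: in=111011 → 111010 (was 000000); enqueue [0]
  #3 pop 2: in=111011 → 101011 (was 000000); enqueue [1]
  #4 pop 3: in=111011 → 111011 (was 000000); enqueue []
  #5 pop 4: in=111011 → 010111 (was 010010); enqueue [2,3]
  #6 pop 0: in=111111 → 111111 (was 111011); enqueue []
  #7 pop 1: in=111111 → 111110 (was 111010); enqueue [0]
  #8 pop 2: in=111111 → 101011 (no change)
  #9 pop 3: in=111111 → 111111 (was 111011); enqueue [4]
  #10 pop 0: in=111111 → 111111 (no change)
  #11 pop 4: in=111111 → 010111 (no change)

Fixpoint:
  val[0] = 111111
  val[1] = 111110
  val[2] = 101011
  val[3] = 111111
  val[4] = 010111

yes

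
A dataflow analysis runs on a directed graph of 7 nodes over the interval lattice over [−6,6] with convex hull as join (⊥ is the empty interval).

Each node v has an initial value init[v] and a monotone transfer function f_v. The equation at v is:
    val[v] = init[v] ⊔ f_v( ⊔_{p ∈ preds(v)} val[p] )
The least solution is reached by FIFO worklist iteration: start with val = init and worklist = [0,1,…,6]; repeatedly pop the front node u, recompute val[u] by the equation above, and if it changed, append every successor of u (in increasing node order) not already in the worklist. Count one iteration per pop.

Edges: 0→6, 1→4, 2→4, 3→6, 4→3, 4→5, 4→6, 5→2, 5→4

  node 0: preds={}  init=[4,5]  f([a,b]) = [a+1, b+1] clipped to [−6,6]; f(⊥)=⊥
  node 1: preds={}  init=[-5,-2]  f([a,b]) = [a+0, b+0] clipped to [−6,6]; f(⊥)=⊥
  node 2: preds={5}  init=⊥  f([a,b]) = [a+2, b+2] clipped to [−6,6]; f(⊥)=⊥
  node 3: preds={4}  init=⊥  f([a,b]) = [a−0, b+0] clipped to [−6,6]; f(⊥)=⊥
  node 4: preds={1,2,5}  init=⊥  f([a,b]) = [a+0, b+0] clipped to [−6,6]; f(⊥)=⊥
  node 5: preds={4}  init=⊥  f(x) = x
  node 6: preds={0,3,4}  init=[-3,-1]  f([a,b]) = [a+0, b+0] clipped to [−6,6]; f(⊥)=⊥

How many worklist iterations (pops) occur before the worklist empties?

31

Worklist (31 pops):
  #1 pop 0: in=⊥ → [4,5] (no change)
  #2 pop 1: in=⊥ → [-5,-2] (no change)
  #3 pop 2: in=⊥ → ⊥ (no change)
  #4 pop 3: in=⊥ → ⊥ (no change)
  #5 pop 4: in=[-5,-2] → [-5,-2] (was ⊥); enqueue [3]
  #6 pop 5: in=[-5,-2] → [-5,-2] (was ⊥); enqueue [2,4]
  #7 pop 6: in=[-5,5] → [-5,5] (was [-3,-1]); enqueue []
  #8 pop 3: in=[-5,-2] → [-5,-2] (was ⊥); enqueue [6]
  #9 pop 2: in=[-5,-2] → [-3,0] (was ⊥); enqueue []
  #10 pop 4: in=[-5,0] → [-5,0] (was [-5,-2]); enqueue [3,5]
  #11 pop 6: in=[-5,5] → [-5,5] (no change)
  #12 pop 3: in=[-5,0] → [-5,0] (was [-5,-2]); enqueue [6]
  #13 pop 5: in=[-5,0] → [-5,0] (was [-5,-2]); enqueue [2,4]
  #14 pop 6: in=[-5,5] → [-5,5] (no change)
  #15 pop 2: in=[-5,0] → [-3,2] (was [-3,0]); enqueue []
  #16 pop 4: in=[-5,2] → [-5,2] (was [-5,0]); enqueue [3,5,6]
  #17 pop 3: in=[-5,2] → [-5,2] (was [-5,0]); enqueue []
  #18 pop 5: in=[-5,2] → [-5,2] (was [-5,0]); enqueue [2,4]
  #19 pop 6: in=[-5,5] → [-5,5] (no change)
  #20 pop 2: in=[-5,2] → [-3,4] (was [-3,2]); enqueue []
  #21 pop 4: in=[-5,4] → [-5,4] (was [-5,2]); enqueue [3,5,6]
  #22 pop 3: in=[-5,4] → [-5,4] (was [-5,2]); enqueue []
  #23 pop 5: in=[-5,4] → [-5,4] (was [-5,2]); enqueue [2,4]
  #24 pop 6: in=[-5,5] → [-5,5] (no change)
  #25 pop 2: in=[-5,4] → [-3,6] (was [-3,4]); enqueue []
  #26 pop 4: in=[-5,6] → [-5,6] (was [-5,4]); enqueue [3,5,6]
  #27 pop 3: in=[-5,6] → [-5,6] (was [-5,4]); enqueue []
  #28 pop 5: in=[-5,6] → [-5,6] (was [-5,4]); enqueue [2,4]
  #29 pop 6: in=[-5,6] → [-5,6] (was [-5,5]); enqueue []
  #30 pop 2: in=[-5,6] → [-3,6] (no change)
  #31 pop 4: in=[-5,6] → [-5,6] (no change)

Fixpoint:
  val[0] = [4,5]
  val[1] = [-5,-2]
  val[2] = [-3,6]
  val[3] = [-5,6]
  val[4] = [-5,6]
  val[5] = [-5,6]
  val[6] = [-5,6]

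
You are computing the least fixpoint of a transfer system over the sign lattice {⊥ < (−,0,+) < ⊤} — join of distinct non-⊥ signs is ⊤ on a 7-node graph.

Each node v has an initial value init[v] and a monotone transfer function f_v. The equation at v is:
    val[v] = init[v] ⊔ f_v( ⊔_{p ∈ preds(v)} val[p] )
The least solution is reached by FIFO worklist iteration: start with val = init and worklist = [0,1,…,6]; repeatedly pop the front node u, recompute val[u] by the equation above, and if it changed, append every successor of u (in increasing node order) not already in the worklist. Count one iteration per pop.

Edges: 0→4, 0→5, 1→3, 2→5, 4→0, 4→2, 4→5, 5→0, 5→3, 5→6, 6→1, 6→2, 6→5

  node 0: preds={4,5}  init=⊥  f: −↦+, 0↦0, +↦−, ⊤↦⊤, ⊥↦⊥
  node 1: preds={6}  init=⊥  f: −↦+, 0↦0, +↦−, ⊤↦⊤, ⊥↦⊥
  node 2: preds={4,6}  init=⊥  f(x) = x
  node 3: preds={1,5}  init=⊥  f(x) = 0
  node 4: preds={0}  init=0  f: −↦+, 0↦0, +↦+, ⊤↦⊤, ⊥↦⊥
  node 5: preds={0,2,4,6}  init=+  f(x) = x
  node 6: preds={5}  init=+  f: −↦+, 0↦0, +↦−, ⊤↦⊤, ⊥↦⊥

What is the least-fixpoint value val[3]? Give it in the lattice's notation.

0

Iteration log — 13 steps:
  step 1. node 0  ⊔preds=⊤  new=⊤  old=⊥  +wl: 
  step 2. node 1  ⊔preds=+  new=−  old=⊥  +wl: 
  step 3. node 2  ⊔preds=⊤  new=⊤  old=⊥  +wl: 
  step 4. node 3  ⊔preds=⊤  new=0  old=⊥  +wl: 
  step 5. node 4  ⊔preds=⊤  new=⊤  old=0  +wl: 0,2
  step 6. node 5  ⊔preds=⊤  new=⊤  old=+  +wl: 3
  step 7. node 6  ⊔preds=⊤  new=⊤  old=+  +wl: 1,5
  step 8. node 0  ⊔preds=⊤  new=⊤  stable
  step 9. node 2  ⊔preds=⊤  new=⊤  stable
  step 10. node 3  ⊔preds=⊤  new=0  stable
  step 11. node 1  ⊔preds=⊤  new=⊤  old=−  +wl: 3
  step 12. node 5  ⊔preds=⊤  new=⊤  stable
  step 13. node 3  ⊔preds=⊤  new=0  stable

Least fixpoint reached:
  node 0: ⊤
  node 1: ⊤
  node 2: ⊤
  node 3: 0
  node 4: ⊤
  node 5: ⊤
  node 6: ⊤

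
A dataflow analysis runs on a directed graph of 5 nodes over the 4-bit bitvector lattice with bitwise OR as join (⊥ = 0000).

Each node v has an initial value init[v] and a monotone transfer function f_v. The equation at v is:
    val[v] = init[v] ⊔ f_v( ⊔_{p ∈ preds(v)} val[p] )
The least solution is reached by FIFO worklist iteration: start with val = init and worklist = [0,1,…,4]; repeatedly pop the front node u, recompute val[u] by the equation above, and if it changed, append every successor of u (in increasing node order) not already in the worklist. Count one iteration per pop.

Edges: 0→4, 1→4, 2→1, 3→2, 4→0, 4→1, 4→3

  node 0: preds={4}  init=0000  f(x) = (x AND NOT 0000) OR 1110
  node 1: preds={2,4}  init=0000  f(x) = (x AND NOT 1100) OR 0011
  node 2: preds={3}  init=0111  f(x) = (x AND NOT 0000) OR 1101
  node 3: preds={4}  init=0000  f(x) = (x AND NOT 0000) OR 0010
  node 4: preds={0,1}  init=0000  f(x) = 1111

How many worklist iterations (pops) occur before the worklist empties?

11

Worklist (11 pops):
  #1 pop 0: in=0000 → 1110 (was 0000); enqueue []
  #2 pop 1: in=0111 → 0011 (was 0000); enqueue []
  #3 pop 2: in=0000 → 1111 (was 0111); enqueue [1]
  #4 pop 3: in=0000 → 0010 (was 0000); enqueue [2]
  #5 pop 4: in=1111 → 1111 (was 0000); enqueue [0,3]
  #6 pop 1: in=1111 → 0011 (no change)
  #7 pop 2: in=0010 → 1111 (no change)
  #8 pop 0: in=1111 → 1111 (was 1110); enqueue [4]
  #9 pop 3: in=1111 → 1111 (was 0010); enqueue [2]
  #10 pop 4: in=1111 → 1111 (no change)
  #11 pop 2: in=1111 → 1111 (no change)

Fixpoint:
  val[0] = 1111
  val[1] = 0011
  val[2] = 1111
  val[3] = 1111
  val[4] = 1111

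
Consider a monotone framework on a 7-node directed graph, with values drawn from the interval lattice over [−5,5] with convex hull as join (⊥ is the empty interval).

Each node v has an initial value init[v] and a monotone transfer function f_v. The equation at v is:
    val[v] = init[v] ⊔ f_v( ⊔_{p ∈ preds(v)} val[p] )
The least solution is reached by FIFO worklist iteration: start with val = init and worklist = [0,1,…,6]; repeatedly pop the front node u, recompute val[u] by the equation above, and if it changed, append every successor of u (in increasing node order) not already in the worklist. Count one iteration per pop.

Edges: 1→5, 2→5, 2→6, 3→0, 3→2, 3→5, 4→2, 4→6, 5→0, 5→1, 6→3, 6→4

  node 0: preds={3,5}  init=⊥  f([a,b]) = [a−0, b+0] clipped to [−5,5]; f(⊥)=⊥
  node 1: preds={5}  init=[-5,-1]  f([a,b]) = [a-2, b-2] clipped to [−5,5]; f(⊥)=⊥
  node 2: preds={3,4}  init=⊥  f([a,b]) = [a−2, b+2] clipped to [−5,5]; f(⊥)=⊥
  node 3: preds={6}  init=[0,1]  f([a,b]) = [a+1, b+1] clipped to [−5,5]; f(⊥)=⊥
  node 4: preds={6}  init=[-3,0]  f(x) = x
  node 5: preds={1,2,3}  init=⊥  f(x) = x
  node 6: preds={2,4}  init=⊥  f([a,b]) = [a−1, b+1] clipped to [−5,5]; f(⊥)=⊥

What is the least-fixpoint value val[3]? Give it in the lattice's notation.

[-4,5]

Worklist (21 pops):
  #1 pop 0: in=[0,1] → [0,1] (was ⊥); enqueue []
  #2 pop 1: in=⊥ → [-5,-1] (no change)
  #3 pop 2: in=[-3,1] → [-5,3] (was ⊥); enqueue []
  #4 pop 3: in=⊥ → [0,1] (no change)
  #5 pop 4: in=⊥ → [-3,0] (no change)
  #6 pop 5: in=[-5,3] → [-5,3] (was ⊥); enqueue [0,1]
  #7 pop 6: in=[-5,3] → [-5,4] (was ⊥); enqueue [3,4]
  #8 pop 0: in=[-5,3] → [-5,3] (was [0,1]); enqueue []
  #9 pop 1: in=[-5,3] → [-5,1] (was [-5,-1]); enqueue [5]
  #10 pop 3: in=[-5,4] → [-4,5] (was [0,1]); enqueue [0,2]
  #11 pop 4: in=[-5,4] → [-5,4] (was [-3,0]); enqueue [6]
  #12 pop 5: in=[-5,5] → [-5,5] (was [-5,3]); enqueue [1]
  #13 pop 0: in=[-5,5] → [-5,5] (was [-5,3]); enqueue []
  #14 pop 2: in=[-5,5] → [-5,5] (was [-5,3]); enqueue [5]
  #15 pop 6: in=[-5,5] → [-5,5] (was [-5,4]); enqueue [3,4]
  #16 pop 1: in=[-5,5] → [-5,3] (was [-5,1]); enqueue []
  #17 pop 5: in=[-5,5] → [-5,5] (no change)
  #18 pop 3: in=[-5,5] → [-4,5] (no change)
  #19 pop 4: in=[-5,5] → [-5,5] (was [-5,4]); enqueue [2,6]
  #20 pop 2: in=[-5,5] → [-5,5] (no change)
  #21 pop 6: in=[-5,5] → [-5,5] (no change)

Fixpoint:
  val[0] = [-5,5]
  val[1] = [-5,3]
  val[2] = [-5,5]
  val[3] = [-4,5]
  val[4] = [-5,5]
  val[5] = [-5,5]
  val[6] = [-5,5]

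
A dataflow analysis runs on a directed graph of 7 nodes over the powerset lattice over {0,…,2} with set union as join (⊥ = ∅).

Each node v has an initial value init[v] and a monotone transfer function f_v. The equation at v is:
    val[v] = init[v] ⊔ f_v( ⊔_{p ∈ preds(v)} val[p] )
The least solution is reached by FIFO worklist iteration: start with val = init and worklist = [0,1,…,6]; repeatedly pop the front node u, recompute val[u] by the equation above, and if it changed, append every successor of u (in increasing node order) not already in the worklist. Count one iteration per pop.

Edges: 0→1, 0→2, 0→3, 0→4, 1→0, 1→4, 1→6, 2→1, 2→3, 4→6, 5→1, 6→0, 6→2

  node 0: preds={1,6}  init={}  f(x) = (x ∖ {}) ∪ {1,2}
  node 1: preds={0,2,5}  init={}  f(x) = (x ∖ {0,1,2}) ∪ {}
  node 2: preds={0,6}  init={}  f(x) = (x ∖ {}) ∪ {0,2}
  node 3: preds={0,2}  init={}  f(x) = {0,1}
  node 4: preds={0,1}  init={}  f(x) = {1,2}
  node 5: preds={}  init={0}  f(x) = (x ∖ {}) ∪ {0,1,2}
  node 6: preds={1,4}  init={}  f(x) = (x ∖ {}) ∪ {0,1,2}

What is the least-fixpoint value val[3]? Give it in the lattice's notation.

Trace (13 dequeues):
  [1] u=0 | in {} | out {1,2} | prev {} | push {}
  [2] u=1 | in {0,1,2} | out {} | ==
  [3] u=2 | in {1,2} | out {0,1,2} | prev {} | push {1}
  [4] u=3 | in {0,1,2} | out {0,1} | prev {} | push {}
  [5] u=4 | in {1,2} | out {1,2} | prev {} | push {}
  [6] u=5 | in {} | out {0,1,2} | prev {0} | push {}
  [7] u=6 | in {1,2} | out {0,1,2} | prev {} | push {0,2}
  [8] u=1 | in {0,1,2} | out {} | ==
  [9] u=0 | in {0,1,2} | out {0,1,2} | prev {1,2} | push {1,3,4}
  [10] u=2 | in {0,1,2} | out {0,1,2} | ==
  [11] u=1 | in {0,1,2} | out {} | ==
  [12] u=3 | in {0,1,2} | out {0,1} | ==
  [13] u=4 | in {0,1,2} | out {1,2} | ==

Converged values:
  [0] {0,1,2}
  [1] {}
  [2] {0,1,2}
  [3] {0,1}
  [4] {1,2}
  [5] {0,1,2}
  [6] {0,1,2}

{0,1}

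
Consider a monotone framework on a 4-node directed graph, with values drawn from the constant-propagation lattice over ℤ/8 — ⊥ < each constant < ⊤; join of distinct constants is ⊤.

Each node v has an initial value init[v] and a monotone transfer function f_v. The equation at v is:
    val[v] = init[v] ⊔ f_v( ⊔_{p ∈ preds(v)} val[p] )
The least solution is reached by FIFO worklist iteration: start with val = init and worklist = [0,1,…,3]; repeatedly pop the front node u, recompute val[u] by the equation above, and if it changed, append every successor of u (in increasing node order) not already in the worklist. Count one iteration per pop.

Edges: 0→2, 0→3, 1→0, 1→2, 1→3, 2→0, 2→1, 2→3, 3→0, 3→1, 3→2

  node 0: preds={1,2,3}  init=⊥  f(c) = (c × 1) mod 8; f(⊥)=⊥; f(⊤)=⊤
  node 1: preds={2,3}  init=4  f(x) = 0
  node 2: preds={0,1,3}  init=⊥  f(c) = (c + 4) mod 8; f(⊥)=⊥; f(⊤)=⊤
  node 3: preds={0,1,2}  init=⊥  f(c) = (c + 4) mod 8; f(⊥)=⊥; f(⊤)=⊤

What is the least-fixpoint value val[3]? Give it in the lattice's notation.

Iteration log — 8 steps:
  step 1. node 0  ⊔preds=4  new=4  old=⊥  +wl: 
  step 2. node 1  ⊔preds=⊥  new=⊤  old=4  +wl: 0
  step 3. node 2  ⊔preds=⊤  new=⊤  old=⊥  +wl: 1
  step 4. node 3  ⊔preds=⊤  new=⊤  old=⊥  +wl: 2
  step 5. node 0  ⊔preds=⊤  new=⊤  old=4  +wl: 3
  step 6. node 1  ⊔preds=⊤  new=⊤  stable
  step 7. node 2  ⊔preds=⊤  new=⊤  stable
  step 8. node 3  ⊔preds=⊤  new=⊤  stable

Least fixpoint reached:
  node 0: ⊤
  node 1: ⊤
  node 2: ⊤
  node 3: ⊤

⊤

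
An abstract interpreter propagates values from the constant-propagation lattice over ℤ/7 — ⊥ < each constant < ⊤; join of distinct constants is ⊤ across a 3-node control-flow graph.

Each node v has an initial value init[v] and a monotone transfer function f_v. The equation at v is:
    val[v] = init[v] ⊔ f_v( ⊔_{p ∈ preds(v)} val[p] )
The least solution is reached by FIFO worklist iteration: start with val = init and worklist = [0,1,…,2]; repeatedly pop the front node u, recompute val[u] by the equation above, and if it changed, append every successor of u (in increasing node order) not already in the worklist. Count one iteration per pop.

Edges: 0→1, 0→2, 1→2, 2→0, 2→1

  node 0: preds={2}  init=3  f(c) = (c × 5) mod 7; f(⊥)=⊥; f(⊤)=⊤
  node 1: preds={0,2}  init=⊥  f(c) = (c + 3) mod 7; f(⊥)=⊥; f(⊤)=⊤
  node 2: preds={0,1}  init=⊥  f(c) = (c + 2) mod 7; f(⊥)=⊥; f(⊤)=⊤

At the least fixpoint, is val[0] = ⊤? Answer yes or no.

Worklist (6 pops):
  #1 pop 0: in=⊥ → 3 (no change)
  #2 pop 1: in=3 → 6 (was ⊥); enqueue []
  #3 pop 2: in=⊤ → ⊤ (was ⊥); enqueue [0,1]
  #4 pop 0: in=⊤ → ⊤ (was 3); enqueue [2]
  #5 pop 1: in=⊤ → ⊤ (was 6); enqueue []
  #6 pop 2: in=⊤ → ⊤ (no change)

Fixpoint:
  val[0] = ⊤
  val[1] = ⊤
  val[2] = ⊤

yes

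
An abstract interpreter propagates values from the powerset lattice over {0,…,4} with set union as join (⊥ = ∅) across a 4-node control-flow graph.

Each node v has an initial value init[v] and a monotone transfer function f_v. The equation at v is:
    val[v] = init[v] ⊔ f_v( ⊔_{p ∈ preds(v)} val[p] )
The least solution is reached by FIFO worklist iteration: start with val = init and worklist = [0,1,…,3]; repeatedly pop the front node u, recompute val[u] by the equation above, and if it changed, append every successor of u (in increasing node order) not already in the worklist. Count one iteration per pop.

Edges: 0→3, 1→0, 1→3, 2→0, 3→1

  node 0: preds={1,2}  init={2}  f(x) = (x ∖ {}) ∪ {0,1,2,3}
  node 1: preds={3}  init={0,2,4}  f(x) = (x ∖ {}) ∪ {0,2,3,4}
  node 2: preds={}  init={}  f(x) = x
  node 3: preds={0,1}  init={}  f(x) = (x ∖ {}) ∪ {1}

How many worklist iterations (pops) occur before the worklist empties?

8

Worklist (8 pops):
  #1 pop 0: in={0,2,4} → {0,1,2,3,4} (was {2}); enqueue []
  #2 pop 1: in={} → {0,2,3,4} (was {0,2,4}); enqueue [0]
  #3 pop 2: in={} → {} (no change)
  #4 pop 3: in={0,1,2,3,4} → {0,1,2,3,4} (was {}); enqueue [1]
  #5 pop 0: in={0,2,3,4} → {0,1,2,3,4} (no change)
  #6 pop 1: in={0,1,2,3,4} → {0,1,2,3,4} (was {0,2,3,4}); enqueue [0,3]
  #7 pop 0: in={0,1,2,3,4} → {0,1,2,3,4} (no change)
  #8 pop 3: in={0,1,2,3,4} → {0,1,2,3,4} (no change)

Fixpoint:
  val[0] = {0,1,2,3,4}
  val[1] = {0,1,2,3,4}
  val[2] = {}
  val[3] = {0,1,2,3,4}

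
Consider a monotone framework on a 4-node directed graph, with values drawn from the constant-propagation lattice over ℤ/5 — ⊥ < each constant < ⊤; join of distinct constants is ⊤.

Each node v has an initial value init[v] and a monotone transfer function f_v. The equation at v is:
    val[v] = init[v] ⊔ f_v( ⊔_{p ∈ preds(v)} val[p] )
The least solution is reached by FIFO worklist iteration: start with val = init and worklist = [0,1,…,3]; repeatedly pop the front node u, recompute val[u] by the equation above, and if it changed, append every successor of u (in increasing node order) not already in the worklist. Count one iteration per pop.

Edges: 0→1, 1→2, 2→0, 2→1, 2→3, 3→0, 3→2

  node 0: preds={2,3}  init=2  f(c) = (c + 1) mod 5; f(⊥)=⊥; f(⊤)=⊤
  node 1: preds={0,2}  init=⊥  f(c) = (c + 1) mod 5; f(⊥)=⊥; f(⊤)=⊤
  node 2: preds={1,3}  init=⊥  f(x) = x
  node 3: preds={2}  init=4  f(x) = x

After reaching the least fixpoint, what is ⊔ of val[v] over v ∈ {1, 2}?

Worklist (7 pops):
  #1 pop 0: in=4 → ⊤ (was 2); enqueue []
  #2 pop 1: in=⊤ → ⊤ (was ⊥); enqueue []
  #3 pop 2: in=⊤ → ⊤ (was ⊥); enqueue [0,1]
  #4 pop 3: in=⊤ → ⊤ (was 4); enqueue [2]
  #5 pop 0: in=⊤ → ⊤ (no change)
  #6 pop 1: in=⊤ → ⊤ (no change)
  #7 pop 2: in=⊤ → ⊤ (no change)

Fixpoint:
  val[0] = ⊤
  val[1] = ⊤
  val[2] = ⊤
  val[3] = ⊤

⊤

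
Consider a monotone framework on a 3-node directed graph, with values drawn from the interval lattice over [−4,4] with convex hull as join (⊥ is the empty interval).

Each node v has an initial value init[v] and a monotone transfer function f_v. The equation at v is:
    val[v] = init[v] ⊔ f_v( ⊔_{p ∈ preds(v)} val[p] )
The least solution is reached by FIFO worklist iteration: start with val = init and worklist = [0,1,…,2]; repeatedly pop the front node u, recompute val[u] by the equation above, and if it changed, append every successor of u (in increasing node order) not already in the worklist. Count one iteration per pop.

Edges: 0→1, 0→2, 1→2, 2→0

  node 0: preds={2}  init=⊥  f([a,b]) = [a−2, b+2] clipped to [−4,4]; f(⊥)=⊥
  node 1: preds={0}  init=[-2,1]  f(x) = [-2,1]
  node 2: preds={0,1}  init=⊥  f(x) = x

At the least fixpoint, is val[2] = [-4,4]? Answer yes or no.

yes

Trace (10 dequeues):
  [1] u=0 | in ⊥ | out ⊥ | ==
  [2] u=1 | in ⊥ | out [-2,1] | ==
  [3] u=2 | in [-2,1] | out [-2,1] | prev ⊥ | push {0}
  [4] u=0 | in [-2,1] | out [-4,3] | prev ⊥ | push {1,2}
  [5] u=1 | in [-4,3] | out [-2,1] | ==
  [6] u=2 | in [-4,3] | out [-4,3] | prev [-2,1] | push {0}
  [7] u=0 | in [-4,3] | out [-4,4] | prev [-4,3] | push {1,2}
  [8] u=1 | in [-4,4] | out [-2,1] | ==
  [9] u=2 | in [-4,4] | out [-4,4] | prev [-4,3] | push {0}
  [10] u=0 | in [-4,4] | out [-4,4] | ==

Converged values:
  [0] [-4,4]
  [1] [-2,1]
  [2] [-4,4]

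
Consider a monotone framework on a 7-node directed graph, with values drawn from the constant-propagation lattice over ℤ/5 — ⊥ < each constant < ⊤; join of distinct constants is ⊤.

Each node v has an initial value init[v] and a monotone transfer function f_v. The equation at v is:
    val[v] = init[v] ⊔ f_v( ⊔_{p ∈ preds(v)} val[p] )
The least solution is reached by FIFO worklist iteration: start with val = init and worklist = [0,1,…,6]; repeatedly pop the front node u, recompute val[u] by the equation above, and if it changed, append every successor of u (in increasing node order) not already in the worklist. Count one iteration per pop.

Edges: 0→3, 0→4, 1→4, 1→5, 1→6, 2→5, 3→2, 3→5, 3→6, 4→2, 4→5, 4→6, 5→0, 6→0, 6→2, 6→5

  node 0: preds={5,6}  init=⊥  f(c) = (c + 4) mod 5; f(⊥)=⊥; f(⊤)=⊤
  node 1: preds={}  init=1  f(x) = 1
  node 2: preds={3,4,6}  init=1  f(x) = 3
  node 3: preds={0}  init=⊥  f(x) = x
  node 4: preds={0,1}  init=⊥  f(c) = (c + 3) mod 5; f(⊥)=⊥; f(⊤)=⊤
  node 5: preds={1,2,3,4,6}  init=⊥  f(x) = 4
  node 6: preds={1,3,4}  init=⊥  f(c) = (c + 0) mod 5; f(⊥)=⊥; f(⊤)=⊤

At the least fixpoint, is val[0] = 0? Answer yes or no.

Worklist (15 pops):
  #1 pop 0: in=⊥ → ⊥ (no change)
  #2 pop 1: in=⊥ → 1 (no change)
  #3 pop 2: in=⊥ → ⊤ (was 1); enqueue []
  #4 pop 3: in=⊥ → ⊥ (no change)
  #5 pop 4: in=1 → 4 (was ⊥); enqueue [2]
  #6 pop 5: in=⊤ → 4 (was ⊥); enqueue [0]
  #7 pop 6: in=⊤ → ⊤ (was ⊥); enqueue [5]
  #8 pop 2: in=⊤ → ⊤ (no change)
  #9 pop 0: in=⊤ → ⊤ (was ⊥); enqueue [3,4]
  #10 pop 5: in=⊤ → 4 (no change)
  #11 pop 3: in=⊤ → ⊤ (was ⊥); enqueue [2,5,6]
  #12 pop 4: in=⊤ → ⊤ (was 4); enqueue []
  #13 pop 2: in=⊤ → ⊤ (no change)
  #14 pop 5: in=⊤ → 4 (no change)
  #15 pop 6: in=⊤ → ⊤ (no change)

Fixpoint:
  val[0] = ⊤
  val[1] = 1
  val[2] = ⊤
  val[3] = ⊤
  val[4] = ⊤
  val[5] = 4
  val[6] = ⊤

no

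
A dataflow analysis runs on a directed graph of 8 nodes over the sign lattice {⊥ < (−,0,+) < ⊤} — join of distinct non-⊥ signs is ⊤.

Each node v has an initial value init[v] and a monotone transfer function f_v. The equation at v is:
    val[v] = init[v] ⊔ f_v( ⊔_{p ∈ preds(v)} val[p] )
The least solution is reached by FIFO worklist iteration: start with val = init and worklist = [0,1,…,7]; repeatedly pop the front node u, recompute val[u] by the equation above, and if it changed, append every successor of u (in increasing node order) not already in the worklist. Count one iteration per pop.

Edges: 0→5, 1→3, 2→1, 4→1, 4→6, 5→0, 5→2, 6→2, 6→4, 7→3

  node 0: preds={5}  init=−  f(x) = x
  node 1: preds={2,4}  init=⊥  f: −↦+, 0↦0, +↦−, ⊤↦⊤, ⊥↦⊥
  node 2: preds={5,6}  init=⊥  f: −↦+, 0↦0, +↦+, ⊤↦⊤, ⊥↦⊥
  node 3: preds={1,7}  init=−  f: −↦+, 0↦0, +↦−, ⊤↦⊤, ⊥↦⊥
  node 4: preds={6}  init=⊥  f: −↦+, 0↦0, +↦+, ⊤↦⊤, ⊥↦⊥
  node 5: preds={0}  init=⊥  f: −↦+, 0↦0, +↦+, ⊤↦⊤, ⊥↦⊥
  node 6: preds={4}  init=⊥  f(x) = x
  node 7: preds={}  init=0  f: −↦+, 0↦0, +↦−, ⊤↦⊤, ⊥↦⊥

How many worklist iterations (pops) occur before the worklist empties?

Worklist (17 pops):
  #1 pop 0: in=⊥ → − (no change)
  #2 pop 1: in=⊥ → ⊥ (no change)
  #3 pop 2: in=⊥ → ⊥ (no change)
  #4 pop 3: in=0 → ⊤ (was −); enqueue []
  #5 pop 4: in=⊥ → ⊥ (no change)
  #6 pop 5: in=− → + (was ⊥); enqueue [0,2]
  #7 pop 6: in=⊥ → ⊥ (no change)
  #8 pop 7: in=⊥ → 0 (no change)
  #9 pop 0: in=+ → ⊤ (was −); enqueue [5]
  #10 pop 2: in=+ → + (was ⊥); enqueue [1]
  #11 pop 5: in=⊤ → ⊤ (was +); enqueue [0,2]
  #12 pop 1: in=+ → − (was ⊥); enqueue [3]
  #13 pop 0: in=⊤ → ⊤ (no change)
  #14 pop 2: in=⊤ → ⊤ (was +); enqueue [1]
  #15 pop 3: in=⊤ → ⊤ (no change)
  #16 pop 1: in=⊤ → ⊤ (was −); enqueue [3]
  #17 pop 3: in=⊤ → ⊤ (no change)

Fixpoint:
  val[0] = ⊤
  val[1] = ⊤
  val[2] = ⊤
  val[3] = ⊤
  val[4] = ⊥
  val[5] = ⊤
  val[6] = ⊥
  val[7] = 0

17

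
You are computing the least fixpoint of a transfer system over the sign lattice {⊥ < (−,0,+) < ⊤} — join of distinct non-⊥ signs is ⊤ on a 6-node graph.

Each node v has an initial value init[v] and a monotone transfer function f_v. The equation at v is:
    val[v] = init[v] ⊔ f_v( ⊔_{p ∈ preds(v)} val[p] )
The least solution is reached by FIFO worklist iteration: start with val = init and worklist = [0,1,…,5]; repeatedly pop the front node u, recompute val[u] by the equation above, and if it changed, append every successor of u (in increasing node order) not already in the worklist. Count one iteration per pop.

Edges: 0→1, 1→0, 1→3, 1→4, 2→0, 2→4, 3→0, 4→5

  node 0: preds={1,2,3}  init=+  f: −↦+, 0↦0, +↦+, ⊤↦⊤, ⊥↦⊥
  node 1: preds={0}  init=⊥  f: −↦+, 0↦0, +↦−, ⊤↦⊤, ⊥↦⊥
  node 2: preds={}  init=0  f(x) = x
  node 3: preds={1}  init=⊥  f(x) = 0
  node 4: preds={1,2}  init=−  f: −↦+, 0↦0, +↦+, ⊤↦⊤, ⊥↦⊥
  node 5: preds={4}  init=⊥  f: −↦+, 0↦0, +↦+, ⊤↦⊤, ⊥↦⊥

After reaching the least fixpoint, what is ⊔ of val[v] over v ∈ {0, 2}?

⊤

Trace (7 dequeues):
  [1] u=0 | in 0 | out ⊤ | prev + | push {}
  [2] u=1 | in ⊤ | out ⊤ | prev ⊥ | push {0}
  [3] u=2 | in ⊥ | out 0 | ==
  [4] u=3 | in ⊤ | out 0 | prev ⊥ | push {}
  [5] u=4 | in ⊤ | out ⊤ | prev − | push {}
  [6] u=5 | in ⊤ | out ⊤ | prev ⊥ | push {}
  [7] u=0 | in ⊤ | out ⊤ | ==

Converged values:
  [0] ⊤
  [1] ⊤
  [2] 0
  [3] 0
  [4] ⊤
  [5] ⊤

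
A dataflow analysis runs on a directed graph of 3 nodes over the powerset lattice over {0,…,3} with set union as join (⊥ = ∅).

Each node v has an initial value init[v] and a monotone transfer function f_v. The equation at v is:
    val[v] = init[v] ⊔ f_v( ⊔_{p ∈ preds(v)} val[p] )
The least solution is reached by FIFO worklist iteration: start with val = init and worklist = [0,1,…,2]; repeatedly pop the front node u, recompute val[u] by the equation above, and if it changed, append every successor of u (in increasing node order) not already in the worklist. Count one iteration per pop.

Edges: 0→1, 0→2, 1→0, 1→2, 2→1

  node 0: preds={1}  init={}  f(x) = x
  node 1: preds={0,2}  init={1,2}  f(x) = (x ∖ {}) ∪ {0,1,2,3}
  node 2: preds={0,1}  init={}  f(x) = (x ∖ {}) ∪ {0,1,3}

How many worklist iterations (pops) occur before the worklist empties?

6

Trace (6 dequeues):
  [1] u=0 | in {1,2} | out {1,2} | prev {} | push {}
  [2] u=1 | in {1,2} | out {0,1,2,3} | prev {1,2} | push {0}
  [3] u=2 | in {0,1,2,3} | out {0,1,2,3} | prev {} | push {1}
  [4] u=0 | in {0,1,2,3} | out {0,1,2,3} | prev {1,2} | push {2}
  [5] u=1 | in {0,1,2,3} | out {0,1,2,3} | ==
  [6] u=2 | in {0,1,2,3} | out {0,1,2,3} | ==

Converged values:
  [0] {0,1,2,3}
  [1] {0,1,2,3}
  [2] {0,1,2,3}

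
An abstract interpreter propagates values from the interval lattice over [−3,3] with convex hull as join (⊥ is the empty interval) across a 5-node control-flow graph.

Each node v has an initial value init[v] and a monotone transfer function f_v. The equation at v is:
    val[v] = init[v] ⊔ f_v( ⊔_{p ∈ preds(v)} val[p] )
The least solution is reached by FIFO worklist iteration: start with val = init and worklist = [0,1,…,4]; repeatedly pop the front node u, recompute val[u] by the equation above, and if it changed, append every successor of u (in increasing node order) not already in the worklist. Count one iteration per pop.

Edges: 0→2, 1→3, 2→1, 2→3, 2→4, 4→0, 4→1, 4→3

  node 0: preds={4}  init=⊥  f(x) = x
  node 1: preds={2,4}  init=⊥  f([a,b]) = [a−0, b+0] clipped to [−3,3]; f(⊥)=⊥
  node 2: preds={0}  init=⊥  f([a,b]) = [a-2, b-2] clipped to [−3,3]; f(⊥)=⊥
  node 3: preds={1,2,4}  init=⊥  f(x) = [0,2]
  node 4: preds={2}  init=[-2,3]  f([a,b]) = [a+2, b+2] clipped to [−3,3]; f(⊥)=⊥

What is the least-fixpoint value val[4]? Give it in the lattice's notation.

[-2,3]

Iteration log — 7 steps:
  step 1. node 0  ⊔preds=[-2,3]  new=[-2,3]  old=⊥  +wl: 
  step 2. node 1  ⊔preds=[-2,3]  new=[-2,3]  old=⊥  +wl: 
  step 3. node 2  ⊔preds=[-2,3]  new=[-3,1]  old=⊥  +wl: 1
  step 4. node 3  ⊔preds=[-3,3]  new=[0,2]  old=⊥  +wl: 
  step 5. node 4  ⊔preds=[-3,1]  new=[-2,3]  stable
  step 6. node 1  ⊔preds=[-3,3]  new=[-3,3]  old=[-2,3]  +wl: 3
  step 7. node 3  ⊔preds=[-3,3]  new=[0,2]  stable

Least fixpoint reached:
  node 0: [-2,3]
  node 1: [-3,3]
  node 2: [-3,1]
  node 3: [0,2]
  node 4: [-2,3]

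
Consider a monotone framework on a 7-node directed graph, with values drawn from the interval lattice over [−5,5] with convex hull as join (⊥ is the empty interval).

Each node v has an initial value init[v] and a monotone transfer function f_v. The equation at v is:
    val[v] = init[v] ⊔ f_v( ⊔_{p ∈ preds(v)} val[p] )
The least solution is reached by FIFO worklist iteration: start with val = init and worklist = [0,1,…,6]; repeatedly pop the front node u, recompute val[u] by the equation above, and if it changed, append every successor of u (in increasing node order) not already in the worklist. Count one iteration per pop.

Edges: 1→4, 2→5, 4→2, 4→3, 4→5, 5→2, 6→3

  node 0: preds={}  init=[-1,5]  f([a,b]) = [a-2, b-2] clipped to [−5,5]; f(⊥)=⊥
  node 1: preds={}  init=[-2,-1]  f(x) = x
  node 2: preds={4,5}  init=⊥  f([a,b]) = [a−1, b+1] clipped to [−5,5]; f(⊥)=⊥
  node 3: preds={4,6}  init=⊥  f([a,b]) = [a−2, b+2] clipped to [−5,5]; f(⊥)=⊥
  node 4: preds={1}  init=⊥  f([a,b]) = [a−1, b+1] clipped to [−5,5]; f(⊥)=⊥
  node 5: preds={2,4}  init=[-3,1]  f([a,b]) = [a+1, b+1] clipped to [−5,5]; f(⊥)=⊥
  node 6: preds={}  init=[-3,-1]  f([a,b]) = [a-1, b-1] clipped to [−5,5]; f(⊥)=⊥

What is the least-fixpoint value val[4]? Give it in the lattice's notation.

Iteration log — 12 steps:
  step 1. node 0  ⊔preds=⊥  new=[-1,5]  stable
  step 2. node 1  ⊔preds=⊥  new=[-2,-1]  stable
  step 3. node 2  ⊔preds=[-3,1]  new=[-4,2]  old=⊥  +wl: 
  step 4. node 3  ⊔preds=[-3,-1]  new=[-5,1]  old=⊥  +wl: 
  step 5. node 4  ⊔preds=[-2,-1]  new=[-3,0]  old=⊥  +wl: 2,3
  step 6. node 5  ⊔preds=[-4,2]  new=[-3,3]  old=[-3,1]  +wl: 
  step 7. node 6  ⊔preds=⊥  new=[-3,-1]  stable
  step 8. node 2  ⊔preds=[-3,3]  new=[-4,4]  old=[-4,2]  +wl: 5
  step 9. node 3  ⊔preds=[-3,0]  new=[-5,2]  old=[-5,1]  +wl: 
  step 10. node 5  ⊔preds=[-4,4]  new=[-3,5]  old=[-3,3]  +wl: 2
  step 11. node 2  ⊔preds=[-3,5]  new=[-4,5]  old=[-4,4]  +wl: 5
  step 12. node 5  ⊔preds=[-4,5]  new=[-3,5]  stable

Least fixpoint reached:
  node 0: [-1,5]
  node 1: [-2,-1]
  node 2: [-4,5]
  node 3: [-5,2]
  node 4: [-3,0]
  node 5: [-3,5]
  node 6: [-3,-1]

[-3,0]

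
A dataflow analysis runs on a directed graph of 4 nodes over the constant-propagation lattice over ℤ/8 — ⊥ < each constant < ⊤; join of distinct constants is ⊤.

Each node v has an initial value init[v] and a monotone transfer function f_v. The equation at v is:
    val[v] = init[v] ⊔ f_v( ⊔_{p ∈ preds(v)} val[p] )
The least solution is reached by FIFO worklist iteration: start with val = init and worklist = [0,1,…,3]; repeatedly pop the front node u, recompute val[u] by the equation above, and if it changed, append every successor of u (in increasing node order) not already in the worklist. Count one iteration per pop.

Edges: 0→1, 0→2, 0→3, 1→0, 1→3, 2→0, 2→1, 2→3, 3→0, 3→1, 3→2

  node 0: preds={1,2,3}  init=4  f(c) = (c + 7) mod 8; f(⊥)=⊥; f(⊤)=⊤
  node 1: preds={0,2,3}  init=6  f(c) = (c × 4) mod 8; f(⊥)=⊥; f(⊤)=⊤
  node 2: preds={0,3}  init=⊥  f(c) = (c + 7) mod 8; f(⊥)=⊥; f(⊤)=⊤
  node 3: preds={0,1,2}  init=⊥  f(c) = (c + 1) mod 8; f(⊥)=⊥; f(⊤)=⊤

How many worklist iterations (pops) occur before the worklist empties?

Worklist (7 pops):
  #1 pop 0: in=6 → ⊤ (was 4); enqueue []
  #2 pop 1: in=⊤ → ⊤ (was 6); enqueue [0]
  #3 pop 2: in=⊤ → ⊤ (was ⊥); enqueue [1]
  #4 pop 3: in=⊤ → ⊤ (was ⊥); enqueue [2]
  #5 pop 0: in=⊤ → ⊤ (no change)
  #6 pop 1: in=⊤ → ⊤ (no change)
  #7 pop 2: in=⊤ → ⊤ (no change)

Fixpoint:
  val[0] = ⊤
  val[1] = ⊤
  val[2] = ⊤
  val[3] = ⊤

7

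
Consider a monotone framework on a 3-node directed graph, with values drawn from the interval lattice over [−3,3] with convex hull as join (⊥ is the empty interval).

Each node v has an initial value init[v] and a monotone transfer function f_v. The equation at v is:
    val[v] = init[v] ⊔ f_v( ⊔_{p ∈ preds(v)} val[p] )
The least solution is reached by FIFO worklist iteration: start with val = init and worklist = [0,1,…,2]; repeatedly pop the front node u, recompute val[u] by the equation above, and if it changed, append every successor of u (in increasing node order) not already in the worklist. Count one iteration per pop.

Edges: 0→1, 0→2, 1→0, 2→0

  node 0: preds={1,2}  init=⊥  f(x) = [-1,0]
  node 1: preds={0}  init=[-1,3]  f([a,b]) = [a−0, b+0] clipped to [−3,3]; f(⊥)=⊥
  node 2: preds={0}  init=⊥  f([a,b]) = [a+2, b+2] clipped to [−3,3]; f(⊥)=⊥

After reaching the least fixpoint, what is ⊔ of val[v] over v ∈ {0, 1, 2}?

[-1,3]

Iteration log — 4 steps:
  step 1. node 0  ⊔preds=[-1,3]  new=[-1,0]  old=⊥  +wl: 
  step 2. node 1  ⊔preds=[-1,0]  new=[-1,3]  stable
  step 3. node 2  ⊔preds=[-1,0]  new=[1,2]  old=⊥  +wl: 0
  step 4. node 0  ⊔preds=[-1,3]  new=[-1,0]  stable

Least fixpoint reached:
  node 0: [-1,0]
  node 1: [-1,3]
  node 2: [1,2]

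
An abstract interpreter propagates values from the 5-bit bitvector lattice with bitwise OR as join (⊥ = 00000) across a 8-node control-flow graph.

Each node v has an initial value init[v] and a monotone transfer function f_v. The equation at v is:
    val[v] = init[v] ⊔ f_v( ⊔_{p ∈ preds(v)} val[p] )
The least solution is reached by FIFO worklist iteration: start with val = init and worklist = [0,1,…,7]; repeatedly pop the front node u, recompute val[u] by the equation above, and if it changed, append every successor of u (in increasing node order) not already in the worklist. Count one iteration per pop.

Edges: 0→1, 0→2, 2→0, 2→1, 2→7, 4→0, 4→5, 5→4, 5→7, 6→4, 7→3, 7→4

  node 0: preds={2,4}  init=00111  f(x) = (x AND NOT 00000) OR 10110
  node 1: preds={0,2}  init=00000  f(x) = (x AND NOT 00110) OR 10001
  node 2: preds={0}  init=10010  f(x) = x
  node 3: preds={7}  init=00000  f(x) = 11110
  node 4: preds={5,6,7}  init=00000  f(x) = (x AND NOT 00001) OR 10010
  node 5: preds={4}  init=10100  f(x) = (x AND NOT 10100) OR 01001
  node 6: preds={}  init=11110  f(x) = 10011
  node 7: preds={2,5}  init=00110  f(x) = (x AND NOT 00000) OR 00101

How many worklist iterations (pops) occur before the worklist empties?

16

Iteration log — 16 steps:
  step 1. node 0  ⊔preds=10010  new=10111  old=00111  +wl: 
  step 2. node 1  ⊔preds=10111  new=10001  old=00000  +wl: 
  step 3. node 2  ⊔preds=10111  new=10111  old=10010  +wl: 0,1
  step 4. node 3  ⊔preds=00110  new=11110  old=00000  +wl: 
  step 5. node 4  ⊔preds=11110  new=11110  old=00000  +wl: 
  step 6. node 5  ⊔preds=11110  new=11111  old=10100  +wl: 4
  step 7. node 6  ⊔preds=00000  new=11111  old=11110  +wl: 
  step 8. node 7  ⊔preds=11111  new=11111  old=00110  +wl: 3
  step 9. node 0  ⊔preds=11111  new=11111  old=10111  +wl: 2
  step 10. node 1  ⊔preds=11111  new=11001  old=10001  +wl: 
  step 11. node 4  ⊔preds=11111  new=11110  stable
  step 12. node 3  ⊔preds=11111  new=11110  stable
  step 13. node 2  ⊔preds=11111  new=11111  old=10111  +wl: 0,1,7
  step 14. node 0  ⊔preds=11111  new=11111  stable
  step 15. node 1  ⊔preds=11111  new=11001  stable
  step 16. node 7  ⊔preds=11111  new=11111  stable

Least fixpoint reached:
  node 0: 11111
  node 1: 11001
  node 2: 11111
  node 3: 11110
  node 4: 11110
  node 5: 11111
  node 6: 11111
  node 7: 11111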